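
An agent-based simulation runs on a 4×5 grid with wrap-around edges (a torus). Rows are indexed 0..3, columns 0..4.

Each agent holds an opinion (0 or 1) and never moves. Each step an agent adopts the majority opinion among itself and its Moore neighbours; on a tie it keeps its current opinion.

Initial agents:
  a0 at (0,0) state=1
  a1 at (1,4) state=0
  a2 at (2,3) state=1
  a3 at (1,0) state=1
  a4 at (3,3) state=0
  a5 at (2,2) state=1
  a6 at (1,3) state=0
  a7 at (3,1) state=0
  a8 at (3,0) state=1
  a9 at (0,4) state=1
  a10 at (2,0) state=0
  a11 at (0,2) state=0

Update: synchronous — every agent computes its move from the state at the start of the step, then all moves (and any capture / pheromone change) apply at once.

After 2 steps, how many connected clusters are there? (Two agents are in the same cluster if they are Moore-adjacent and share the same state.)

2

t=1: a0@(0,0):1 a1@(1,4):1 a2@(2,3):0 a3@(1,0):1 a4@(3,3):1 a5@(2,2):0 a6@(1,3):0 a7@(3,1):0 a8@(3,0):1 a9@(0,4):1 a10@(2,0):0 a11@(0,2):0
t=2: a0@(0,0):1 a1@(1,4):1 a2@(2,3):0 a3@(1,0):1 a4@(3,3):0 a5@(2,2):0 a6@(1,3):0 a7@(3,1):0 a8@(3,0):1 a9@(0,4):1 a10@(2,0):1 a11@(0,2):0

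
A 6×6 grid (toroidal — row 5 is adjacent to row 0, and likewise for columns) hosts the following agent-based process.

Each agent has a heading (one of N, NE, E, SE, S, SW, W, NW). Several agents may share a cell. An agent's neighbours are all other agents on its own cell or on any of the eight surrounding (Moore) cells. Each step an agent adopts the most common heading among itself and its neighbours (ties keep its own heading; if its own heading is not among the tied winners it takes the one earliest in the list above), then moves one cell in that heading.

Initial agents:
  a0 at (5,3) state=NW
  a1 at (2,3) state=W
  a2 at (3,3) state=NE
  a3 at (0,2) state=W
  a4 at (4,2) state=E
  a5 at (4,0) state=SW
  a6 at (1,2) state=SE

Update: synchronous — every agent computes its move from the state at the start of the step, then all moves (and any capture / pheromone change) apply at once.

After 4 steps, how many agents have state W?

t=1: a0@(4,2):NW a1@(2,2):W a2@(2,4):NE a3@(0,1):W a4@(4,3):E a5@(5,5):SW a6@(1,1):W
t=2: a0@(3,1):NW a1@(2,1):W a2@(1,5):NE a3@(0,0):W a4@(4,4):E a5@(0,4):SW a6@(1,0):W
t=3: a0@(2,0):NW a1@(2,0):W a2@(1,4):W a3@(0,5):W a4@(4,5):E a5@(1,3):SW a6@(1,5):W
t=4: a0@(2,5):W a1@(2,5):W a2@(1,3):W a3@(0,4):W a4@(4,0):E a5@(2,2):SW a6@(1,4):W

5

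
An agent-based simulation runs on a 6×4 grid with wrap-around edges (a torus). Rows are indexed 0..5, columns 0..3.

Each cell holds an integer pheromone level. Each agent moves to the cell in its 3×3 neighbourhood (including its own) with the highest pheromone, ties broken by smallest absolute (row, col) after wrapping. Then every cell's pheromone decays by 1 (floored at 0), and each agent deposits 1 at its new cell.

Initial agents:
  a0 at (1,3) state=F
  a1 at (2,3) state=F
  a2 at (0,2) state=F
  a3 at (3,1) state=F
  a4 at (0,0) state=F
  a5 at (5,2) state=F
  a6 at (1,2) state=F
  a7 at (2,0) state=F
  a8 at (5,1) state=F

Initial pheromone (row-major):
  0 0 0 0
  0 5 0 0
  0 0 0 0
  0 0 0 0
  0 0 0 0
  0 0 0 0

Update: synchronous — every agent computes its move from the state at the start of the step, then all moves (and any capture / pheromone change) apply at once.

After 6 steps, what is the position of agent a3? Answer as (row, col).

t=1: a0@(0,0) a1@(1,0) a2@(1,1) a3@(2,0) a4@(1,1) a5@(0,1) a6@(1,1) a7@(1,1) a8@(0,0) | pheromone: 2 1 0 0 / 1 8 0 0 / 1 0 0 0 / 0 0 0 0 / 0 0 0 0 / 0 0 0 0
t=2: a0@(1,1) a1@(1,1) a2@(1,1) a3@(1,1) a4@(1,1) a5@(1,1) a6@(1,1) a7@(1,1) a8@(1,1) | pheromone: 1 0 0 0 / 0 16 0 0 / 0 0 0 0 / 0 0 0 0 / 0 0 0 0 / 0 0 0 0
t=3: a0@(1,1) a1@(1,1) a2@(1,1) a3@(1,1) a4@(1,1) a5@(1,1) a6@(1,1) a7@(1,1) a8@(1,1) | pheromone: 0 0 0 0 / 0 24 0 0 / 0 0 0 0 / 0 0 0 0 / 0 0 0 0 / 0 0 0 0
t=4: a0@(1,1) a1@(1,1) a2@(1,1) a3@(1,1) a4@(1,1) a5@(1,1) a6@(1,1) a7@(1,1) a8@(1,1) | pheromone: 0 0 0 0 / 0 32 0 0 / 0 0 0 0 / 0 0 0 0 / 0 0 0 0 / 0 0 0 0
t=5: a0@(1,1) a1@(1,1) a2@(1,1) a3@(1,1) a4@(1,1) a5@(1,1) a6@(1,1) a7@(1,1) a8@(1,1) | pheromone: 0 0 0 0 / 0 40 0 0 / 0 0 0 0 / 0 0 0 0 / 0 0 0 0 / 0 0 0 0
t=6: a0@(1,1) a1@(1,1) a2@(1,1) a3@(1,1) a4@(1,1) a5@(1,1) a6@(1,1) a7@(1,1) a8@(1,1) | pheromone: 0 0 0 0 / 0 48 0 0 / 0 0 0 0 / 0 0 0 0 / 0 0 0 0 / 0 0 0 0

(1, 1)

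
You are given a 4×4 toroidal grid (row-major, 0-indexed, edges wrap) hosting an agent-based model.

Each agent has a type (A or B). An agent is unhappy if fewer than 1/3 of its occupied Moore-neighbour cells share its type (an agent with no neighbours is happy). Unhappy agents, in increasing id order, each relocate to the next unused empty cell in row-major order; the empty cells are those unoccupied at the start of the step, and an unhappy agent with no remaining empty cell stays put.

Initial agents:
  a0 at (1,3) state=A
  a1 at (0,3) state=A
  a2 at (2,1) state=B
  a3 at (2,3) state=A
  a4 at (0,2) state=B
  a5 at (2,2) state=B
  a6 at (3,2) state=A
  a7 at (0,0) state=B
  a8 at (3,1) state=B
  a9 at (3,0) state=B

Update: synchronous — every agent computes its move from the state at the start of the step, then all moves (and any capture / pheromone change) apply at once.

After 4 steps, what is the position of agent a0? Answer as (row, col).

(1, 3)

t=1: a0@(1,3):A a1@(0,3):A a2@(2,1):B a3@(2,3):A a4@(0,1):B a5@(2,2):B a6@(3,2):A a7@(0,0):B a8@(3,1):B a9@(3,0):B
t=2: (unchanged — steady state)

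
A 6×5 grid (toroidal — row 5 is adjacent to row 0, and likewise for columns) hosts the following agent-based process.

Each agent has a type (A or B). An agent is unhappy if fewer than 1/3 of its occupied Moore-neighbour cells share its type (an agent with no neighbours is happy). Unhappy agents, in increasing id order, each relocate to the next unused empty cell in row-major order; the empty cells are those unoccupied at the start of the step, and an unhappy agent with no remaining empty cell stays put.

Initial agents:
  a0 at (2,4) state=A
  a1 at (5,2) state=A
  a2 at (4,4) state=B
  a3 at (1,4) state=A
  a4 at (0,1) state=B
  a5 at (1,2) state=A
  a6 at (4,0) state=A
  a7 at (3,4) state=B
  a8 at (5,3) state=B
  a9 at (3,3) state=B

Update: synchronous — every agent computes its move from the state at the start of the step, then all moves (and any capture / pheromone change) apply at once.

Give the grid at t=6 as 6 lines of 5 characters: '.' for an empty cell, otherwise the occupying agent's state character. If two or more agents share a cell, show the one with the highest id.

t=1: a0@(2,4):A a1@(0,0):A a2@(4,4):B a3@(1,4):A a4@(0,2):B a5@(0,3):A a6@(0,4):A a7@(3,4):B a8@(5,3):B a9@(3,3):B
t=2: (unchanged — steady state)

A.BAA
....A
....A
...BB
....B
...B.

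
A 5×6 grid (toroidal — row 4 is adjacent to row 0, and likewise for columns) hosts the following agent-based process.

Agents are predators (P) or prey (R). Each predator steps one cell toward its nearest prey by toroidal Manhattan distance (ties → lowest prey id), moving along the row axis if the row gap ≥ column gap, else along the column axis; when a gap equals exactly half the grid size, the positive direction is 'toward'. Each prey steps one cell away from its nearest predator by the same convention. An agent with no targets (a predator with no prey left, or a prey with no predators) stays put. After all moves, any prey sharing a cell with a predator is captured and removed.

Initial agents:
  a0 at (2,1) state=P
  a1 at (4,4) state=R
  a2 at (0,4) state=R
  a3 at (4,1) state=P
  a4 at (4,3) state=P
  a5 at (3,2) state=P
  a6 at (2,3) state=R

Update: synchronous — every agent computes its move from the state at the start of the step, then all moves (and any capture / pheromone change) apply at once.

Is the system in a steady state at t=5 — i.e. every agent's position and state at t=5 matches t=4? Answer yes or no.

no

t=1: a0@(2,2):P a1@(4,5):R a2@(1,4):R a3@(4,2):P a4@(4,4):P a5@(2,2):P a6@(2,4):R
t=2: a0@(2,3):P a1@(4,0):R a2@(2,4):R a3@(4,3):P a4@(4,5):P a5@(2,3):P a6@(2,5):R
t=3: a0@(2,4):P a1@(4,1):R a2@(2,5):R a3@(4,4):P a4@(4,0):P a5@(2,4):P a6@(2,0):R
t=4: a0@(2,5):P a1@(4,2):R a2@(2,0):R a3@(4,5):P a4@(4,1):P a5@(2,5):P a6@(2,1):R
t=5: a0@(2,0):P a1@(4,3):R a2@(2,1):R a3@(4,0):P a4@(4,2):P a5@(2,0):P a6@(2,2):R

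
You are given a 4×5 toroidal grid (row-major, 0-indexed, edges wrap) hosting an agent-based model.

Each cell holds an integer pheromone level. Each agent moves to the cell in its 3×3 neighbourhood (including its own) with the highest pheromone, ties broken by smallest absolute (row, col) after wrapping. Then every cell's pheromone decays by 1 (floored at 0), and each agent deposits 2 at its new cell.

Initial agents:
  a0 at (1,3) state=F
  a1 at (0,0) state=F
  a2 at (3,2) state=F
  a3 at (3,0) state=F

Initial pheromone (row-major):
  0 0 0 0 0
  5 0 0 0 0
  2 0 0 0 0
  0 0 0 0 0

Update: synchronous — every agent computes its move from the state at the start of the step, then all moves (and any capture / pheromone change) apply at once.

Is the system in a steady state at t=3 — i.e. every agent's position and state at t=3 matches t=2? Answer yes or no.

no

t=1: a0@(0,2) a1@(1,0) a2@(0,1) a3@(2,0) | pheromone: 0 2 2 0 0 / 6 0 0 0 0 / 3 0 0 0 0 / 0 0 0 0 0
t=2: a0@(0,1) a1@(1,0) a2@(1,0) a3@(1,0) | pheromone: 0 3 1 0 0 / 11 0 0 0 0 / 2 0 0 0 0 / 0 0 0 0 0
t=3: a0@(1,0) a1@(1,0) a2@(1,0) a3@(1,0) | pheromone: 0 2 0 0 0 / 18 0 0 0 0 / 1 0 0 0 0 / 0 0 0 0 0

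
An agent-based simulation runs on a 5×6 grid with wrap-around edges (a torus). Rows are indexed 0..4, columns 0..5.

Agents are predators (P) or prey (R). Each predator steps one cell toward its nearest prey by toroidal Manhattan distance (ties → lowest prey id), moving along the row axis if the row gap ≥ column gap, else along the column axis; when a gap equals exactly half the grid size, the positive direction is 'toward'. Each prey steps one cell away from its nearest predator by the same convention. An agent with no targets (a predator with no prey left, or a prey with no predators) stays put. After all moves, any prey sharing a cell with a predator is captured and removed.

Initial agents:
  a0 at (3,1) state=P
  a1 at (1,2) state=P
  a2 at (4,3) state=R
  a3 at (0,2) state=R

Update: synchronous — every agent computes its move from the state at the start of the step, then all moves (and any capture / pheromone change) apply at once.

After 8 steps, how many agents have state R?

2

t=1: a0@(3,2):P a1@(0,2):P a2@(4,4):R a3@(4,2):R
t=2: a0@(4,2):P a1@(4,2):P a2@(4,5):R a3@(0,2):R
t=3: a0@(0,2):P a1@(0,2):P a2@(4,4):R a3@(1,2):R
t=4: a0@(1,2):P a1@(1,2):P a2@(4,5):R a3@(2,2):R
t=5: a0@(2,2):P a1@(2,2):P a2@(4,4):R a3@(3,2):R
t=6: a0@(3,2):P a1@(3,2):P a2@(0,4):R a3@(4,2):R
t=7: a0@(4,2):P a1@(4,2):P a2@(1,4):R a3@(0,2):R
t=8: a0@(0,2):P a1@(0,2):P a2@(2,4):R a3@(1,2):R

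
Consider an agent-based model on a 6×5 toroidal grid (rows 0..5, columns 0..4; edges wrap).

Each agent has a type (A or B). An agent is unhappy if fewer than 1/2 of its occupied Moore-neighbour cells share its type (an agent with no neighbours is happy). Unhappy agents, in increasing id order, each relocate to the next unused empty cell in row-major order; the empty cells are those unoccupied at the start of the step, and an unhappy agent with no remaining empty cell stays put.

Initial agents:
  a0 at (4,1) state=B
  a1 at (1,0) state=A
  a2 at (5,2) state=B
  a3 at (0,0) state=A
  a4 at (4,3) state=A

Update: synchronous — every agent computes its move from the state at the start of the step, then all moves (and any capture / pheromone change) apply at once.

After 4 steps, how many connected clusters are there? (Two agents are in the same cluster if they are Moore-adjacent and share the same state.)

2

t=1: a0@(4,1):B a1@(1,0):A a2@(5,2):B a3@(0,0):A a4@(0,1):A
t=2: (unchanged — steady state)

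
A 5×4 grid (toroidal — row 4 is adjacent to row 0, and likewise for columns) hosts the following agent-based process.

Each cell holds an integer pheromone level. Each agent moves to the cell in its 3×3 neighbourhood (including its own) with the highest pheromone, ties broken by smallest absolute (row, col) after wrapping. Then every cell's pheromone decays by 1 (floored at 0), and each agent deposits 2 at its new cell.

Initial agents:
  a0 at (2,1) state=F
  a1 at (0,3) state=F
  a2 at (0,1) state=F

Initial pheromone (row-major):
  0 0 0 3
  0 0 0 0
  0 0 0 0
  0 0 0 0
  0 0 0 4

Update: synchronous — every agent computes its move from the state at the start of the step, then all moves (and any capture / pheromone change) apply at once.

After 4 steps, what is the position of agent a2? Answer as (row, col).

(4, 3)

t=1: a0@(1,0) a1@(4,3) a2@(0,0) | pheromone: 2 0 0 2 / 2 0 0 0 / 0 0 0 0 / 0 0 0 0 / 0 0 0 5
t=2: a0@(0,0) a1@(4,3) a2@(4,3) | pheromone: 3 0 0 1 / 1 0 0 0 / 0 0 0 0 / 0 0 0 0 / 0 0 0 8
t=3: a0@(4,3) a1@(4,3) a2@(4,3) | pheromone: 2 0 0 0 / 0 0 0 0 / 0 0 0 0 / 0 0 0 0 / 0 0 0 13
t=4: a0@(4,3) a1@(4,3) a2@(4,3) | pheromone: 1 0 0 0 / 0 0 0 0 / 0 0 0 0 / 0 0 0 0 / 0 0 0 18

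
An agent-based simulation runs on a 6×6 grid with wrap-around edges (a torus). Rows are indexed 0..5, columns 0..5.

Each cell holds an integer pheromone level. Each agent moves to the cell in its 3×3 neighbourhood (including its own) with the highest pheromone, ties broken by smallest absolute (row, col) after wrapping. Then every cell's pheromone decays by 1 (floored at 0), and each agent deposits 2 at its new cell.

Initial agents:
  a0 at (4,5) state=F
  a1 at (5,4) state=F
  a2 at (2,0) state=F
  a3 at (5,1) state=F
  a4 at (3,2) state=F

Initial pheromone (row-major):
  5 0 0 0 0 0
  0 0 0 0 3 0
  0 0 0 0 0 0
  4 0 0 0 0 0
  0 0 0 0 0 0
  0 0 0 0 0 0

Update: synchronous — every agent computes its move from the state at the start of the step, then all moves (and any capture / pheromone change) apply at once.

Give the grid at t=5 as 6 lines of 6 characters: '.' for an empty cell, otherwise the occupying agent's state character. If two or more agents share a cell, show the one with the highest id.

t=1: a0@(3,0) a1@(0,3) a2@(3,0) a3@(0,0) a4@(2,1) | pheromone: 6 0 0 2 0 0 / 0 0 0 0 2 0 / 0 2 0 0 0 0 / 7 0 0 0 0 0 / 0 0 0 0 0 0 / 0 0 0 0 0 0
t=2: a0@(3,0) a1@(0,3) a2@(3,0) a3@(0,0) a4@(3,0) | pheromone: 7 0 0 3 0 0 / 0 0 0 0 1 0 / 0 1 0 0 0 0 / 12 0 0 0 0 0 / 0 0 0 0 0 0 / 0 0 0 0 0 0
t=3: a0@(3,0) a1@(0,3) a2@(3,0) a3@(0,0) a4@(3,0) | pheromone: 8 0 0 4 0 0 / 0 0 0 0 0 0 / 0 0 0 0 0 0 / 17 0 0 0 0 0 / 0 0 0 0 0 0 / 0 0 0 0 0 0
t=4: a0@(3,0) a1@(0,3) a2@(3,0) a3@(0,0) a4@(3,0) | pheromone: 9 0 0 5 0 0 / 0 0 0 0 0 0 / 0 0 0 0 0 0 / 22 0 0 0 0 0 / 0 0 0 0 0 0 / 0 0 0 0 0 0
t=5: a0@(3,0) a1@(0,3) a2@(3,0) a3@(0,0) a4@(3,0) | pheromone: 10 0 0 6 0 0 / 0 0 0 0 0 0 / 0 0 0 0 0 0 / 27 0 0 0 0 0 / 0 0 0 0 0 0 / 0 0 0 0 0 0

F..F..
......
......
F.....
......
......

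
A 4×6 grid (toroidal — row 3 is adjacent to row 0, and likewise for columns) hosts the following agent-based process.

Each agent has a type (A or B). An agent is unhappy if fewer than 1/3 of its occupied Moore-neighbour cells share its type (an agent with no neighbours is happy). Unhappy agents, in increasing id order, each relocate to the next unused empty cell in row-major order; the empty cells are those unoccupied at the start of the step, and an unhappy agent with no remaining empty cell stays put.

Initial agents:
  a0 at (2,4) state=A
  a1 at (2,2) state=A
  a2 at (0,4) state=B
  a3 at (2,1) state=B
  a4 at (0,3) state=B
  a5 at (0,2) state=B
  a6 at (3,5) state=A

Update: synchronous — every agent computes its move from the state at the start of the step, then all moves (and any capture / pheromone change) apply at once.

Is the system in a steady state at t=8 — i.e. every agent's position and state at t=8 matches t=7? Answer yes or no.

yes

t=1: a0@(2,4):A a1@(0,0):A a2@(0,4):B a3@(0,1):B a4@(0,3):B a5@(0,2):B a6@(3,5):A
t=2: (unchanged — steady state)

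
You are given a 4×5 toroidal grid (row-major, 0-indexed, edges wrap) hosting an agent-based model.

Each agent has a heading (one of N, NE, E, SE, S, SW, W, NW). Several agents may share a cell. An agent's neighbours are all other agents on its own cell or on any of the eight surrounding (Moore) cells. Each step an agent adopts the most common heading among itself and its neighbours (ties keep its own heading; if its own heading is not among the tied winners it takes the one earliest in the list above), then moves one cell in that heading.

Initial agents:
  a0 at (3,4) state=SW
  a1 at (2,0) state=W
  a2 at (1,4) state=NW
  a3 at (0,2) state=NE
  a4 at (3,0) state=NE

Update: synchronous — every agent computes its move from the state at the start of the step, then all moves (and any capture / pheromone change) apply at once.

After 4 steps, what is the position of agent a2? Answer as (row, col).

t=1: a0@(0,3):SW a1@(2,4):W a2@(0,3):NW a3@(3,3):NE a4@(2,1):NE
t=2: a0@(1,2):SW a1@(2,3):W a2@(3,2):NW a3@(2,4):NE a4@(1,2):NE
t=3: a0@(2,1):SW a1@(1,4):NE a2@(2,1):NW a3@(1,0):NE a4@(0,3):NE
t=4: a0@(3,0):SW a1@(0,0):NE a2@(1,0):NW a3@(0,1):NE a4@(3,4):NE

(1, 0)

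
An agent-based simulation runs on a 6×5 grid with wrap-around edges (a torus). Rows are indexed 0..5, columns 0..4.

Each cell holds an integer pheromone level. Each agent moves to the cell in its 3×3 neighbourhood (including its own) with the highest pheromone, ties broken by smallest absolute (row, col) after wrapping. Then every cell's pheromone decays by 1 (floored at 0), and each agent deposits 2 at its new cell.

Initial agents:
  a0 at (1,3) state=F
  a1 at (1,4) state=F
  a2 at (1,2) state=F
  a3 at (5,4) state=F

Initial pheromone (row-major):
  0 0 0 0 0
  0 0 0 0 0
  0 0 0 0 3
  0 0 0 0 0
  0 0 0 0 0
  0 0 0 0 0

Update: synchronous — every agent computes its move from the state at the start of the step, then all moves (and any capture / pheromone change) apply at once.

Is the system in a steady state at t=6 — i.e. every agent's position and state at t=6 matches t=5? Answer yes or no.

t=1: a0@(2,4) a1@(2,4) a2@(0,1) a3@(0,0) | pheromone: 2 2 0 0 0 / 0 0 0 0 0 / 0 0 0 0 6 / 0 0 0 0 0 / 0 0 0 0 0 / 0 0 0 0 0
t=2: a0@(2,4) a1@(2,4) a2@(0,0) a3@(0,0) | pheromone: 5 1 0 0 0 / 0 0 0 0 0 / 0 0 0 0 9 / 0 0 0 0 0 / 0 0 0 0 0 / 0 0 0 0 0
t=3: a0@(2,4) a1@(2,4) a2@(0,0) a3@(0,0) | pheromone: 8 0 0 0 0 / 0 0 0 0 0 / 0 0 0 0 12 / 0 0 0 0 0 / 0 0 0 0 0 / 0 0 0 0 0
t=4: a0@(2,4) a1@(2,4) a2@(0,0) a3@(0,0) | pheromone: 11 0 0 0 0 / 0 0 0 0 0 / 0 0 0 0 15 / 0 0 0 0 0 / 0 0 0 0 0 / 0 0 0 0 0
t=5: a0@(2,4) a1@(2,4) a2@(0,0) a3@(0,0) | pheromone: 14 0 0 0 0 / 0 0 0 0 0 / 0 0 0 0 18 / 0 0 0 0 0 / 0 0 0 0 0 / 0 0 0 0 0
t=6: a0@(2,4) a1@(2,4) a2@(0,0) a3@(0,0) | pheromone: 17 0 0 0 0 / 0 0 0 0 0 / 0 0 0 0 21 / 0 0 0 0 0 / 0 0 0 0 0 / 0 0 0 0 0

yes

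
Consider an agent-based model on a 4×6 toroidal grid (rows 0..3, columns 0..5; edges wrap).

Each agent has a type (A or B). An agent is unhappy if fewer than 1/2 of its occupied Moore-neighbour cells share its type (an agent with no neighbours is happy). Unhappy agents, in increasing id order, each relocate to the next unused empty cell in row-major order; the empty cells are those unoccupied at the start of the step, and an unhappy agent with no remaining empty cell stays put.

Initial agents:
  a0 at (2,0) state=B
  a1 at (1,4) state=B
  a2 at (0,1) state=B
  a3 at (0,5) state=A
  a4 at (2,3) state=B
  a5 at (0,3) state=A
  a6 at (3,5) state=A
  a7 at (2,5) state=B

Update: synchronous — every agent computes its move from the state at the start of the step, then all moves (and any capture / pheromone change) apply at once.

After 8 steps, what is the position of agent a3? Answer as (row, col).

t=1: a0@(2,0):B a1@(1,4):B a2@(0,1):B a3@(0,5):A a4@(2,3):B a5@(0,0):A a6@(0,2):A a7@(2,5):B
t=2: a0@(2,0):B a1@(1,4):B a2@(0,3):B a3@(0,5):A a4@(2,3):B a5@(0,0):A a6@(0,4):A a7@(2,5):B
t=3: a0@(2,0):B a1@(1,4):B a2@(0,3):B a3@(0,5):A a4@(2,3):B a5@(0,0):A a6@(0,1):A a7@(2,5):B
t=4: (unchanged — steady state)

(0, 5)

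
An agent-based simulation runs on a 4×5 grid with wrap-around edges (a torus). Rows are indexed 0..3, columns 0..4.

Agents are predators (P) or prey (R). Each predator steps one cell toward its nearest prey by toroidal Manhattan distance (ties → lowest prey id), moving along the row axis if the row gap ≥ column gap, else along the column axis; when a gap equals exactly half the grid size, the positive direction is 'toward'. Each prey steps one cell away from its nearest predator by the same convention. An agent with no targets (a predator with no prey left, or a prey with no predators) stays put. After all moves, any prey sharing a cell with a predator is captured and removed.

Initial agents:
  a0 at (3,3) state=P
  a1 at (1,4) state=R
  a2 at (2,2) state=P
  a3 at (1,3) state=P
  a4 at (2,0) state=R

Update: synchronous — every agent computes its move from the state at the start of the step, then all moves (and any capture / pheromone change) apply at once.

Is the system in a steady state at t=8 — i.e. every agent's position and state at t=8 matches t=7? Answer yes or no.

t=1: a0@(0,3):P a1@(1,0):R a2@(2,1):P a3@(1,4):P a4@(2,4):R
t=2: a0@(0,4):P a2@(1,1):P a3@(1,0):P a4@(3,4):R
t=3: a0@(3,4):P a2@(2,1):P a3@(2,0):P a4@(2,4):R
t=4: a0@(2,4):P a2@(2,0):P a3@(2,4):P a4@(1,4):R
t=5: a0@(1,4):P a2@(1,0):P a3@(1,4):P a4@(0,4):R
t=6: a0@(0,4):P a2@(0,0):P a3@(0,4):P a4@(3,4):R
t=7: a0@(3,4):P a2@(3,0):P a3@(3,4):P a4@(2,4):R
t=8: a0@(2,4):P a2@(2,0):P a3@(2,4):P a4@(1,4):R

no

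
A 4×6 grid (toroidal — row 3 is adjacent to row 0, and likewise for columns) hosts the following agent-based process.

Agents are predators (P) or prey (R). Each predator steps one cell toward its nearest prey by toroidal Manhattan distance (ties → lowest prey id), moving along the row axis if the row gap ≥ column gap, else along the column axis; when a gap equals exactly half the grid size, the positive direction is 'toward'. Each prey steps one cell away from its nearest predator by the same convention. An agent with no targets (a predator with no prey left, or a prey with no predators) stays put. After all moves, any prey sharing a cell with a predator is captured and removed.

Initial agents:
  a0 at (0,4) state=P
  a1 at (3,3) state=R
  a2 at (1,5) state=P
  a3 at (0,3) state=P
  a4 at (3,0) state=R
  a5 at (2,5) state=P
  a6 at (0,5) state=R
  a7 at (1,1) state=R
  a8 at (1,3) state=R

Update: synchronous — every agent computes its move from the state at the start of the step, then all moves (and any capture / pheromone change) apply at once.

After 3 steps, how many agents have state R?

t=1: a0@(0,5):P a1@(2,3):R a2@(0,5):P a3@(3,3):P a4@(0,0):R a5@(3,5):P a6@(0,0):R a7@(1,2):R a8@(2,3):R
t=2: a0@(0,0):P a1@(1,3):R a2@(0,0):P a3@(2,3):P a4@(0,1):R a5@(0,5):P a6@(0,1):R a7@(0,2):R a8@(1,3):R
t=3: a0@(0,1):P a1@(0,3):R a2@(0,1):P a3@(1,3):P a4@(0,2):R a5@(0,0):P a6@(0,2):R a7@(0,3):R a8@(0,3):R

5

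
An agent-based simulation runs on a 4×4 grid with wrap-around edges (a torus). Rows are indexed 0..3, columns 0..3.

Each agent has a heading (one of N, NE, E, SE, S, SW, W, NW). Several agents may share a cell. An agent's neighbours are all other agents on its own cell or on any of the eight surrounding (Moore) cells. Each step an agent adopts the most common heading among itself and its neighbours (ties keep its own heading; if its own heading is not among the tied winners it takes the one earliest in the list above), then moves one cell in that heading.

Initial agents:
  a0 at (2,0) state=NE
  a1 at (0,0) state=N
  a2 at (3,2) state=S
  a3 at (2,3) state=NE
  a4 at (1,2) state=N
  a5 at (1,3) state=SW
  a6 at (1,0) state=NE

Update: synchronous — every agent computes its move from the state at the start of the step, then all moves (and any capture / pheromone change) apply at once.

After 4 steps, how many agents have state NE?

7

t=1: a0@(1,1):NE a1@(3,0):N a2@(0,2):S a3@(1,0):NE a4@(0,2):N a5@(0,0):NE a6@(0,1):NE
t=2: a0@(0,2):NE a1@(2,1):NE a2@(3,3):NE a3@(0,1):NE a4@(3,3):NE a5@(3,1):NE a6@(3,2):NE
t=3: a0@(3,3):NE a1@(1,2):NE a2@(2,0):NE a3@(3,2):NE a4@(2,0):NE a5@(2,2):NE a6@(2,3):NE
t=4: a0@(2,0):NE a1@(0,3):NE a2@(1,1):NE a3@(2,3):NE a4@(1,1):NE a5@(1,3):NE a6@(1,0):NE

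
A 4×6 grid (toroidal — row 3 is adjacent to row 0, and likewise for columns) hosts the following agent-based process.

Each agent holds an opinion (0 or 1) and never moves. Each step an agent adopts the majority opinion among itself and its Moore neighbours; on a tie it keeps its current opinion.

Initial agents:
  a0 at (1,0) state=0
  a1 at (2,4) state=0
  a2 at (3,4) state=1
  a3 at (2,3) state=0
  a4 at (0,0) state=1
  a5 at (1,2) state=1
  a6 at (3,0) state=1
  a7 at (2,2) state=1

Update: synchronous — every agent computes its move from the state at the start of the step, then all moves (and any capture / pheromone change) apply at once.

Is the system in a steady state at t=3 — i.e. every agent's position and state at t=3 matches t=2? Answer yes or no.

yes

t=1: a0@(1,0):0 a1@(2,4):0 a2@(3,4):0 a3@(2,3):1 a4@(0,0):1 a5@(1,2):1 a6@(3,0):1 a7@(2,2):1
t=2: (unchanged — steady state)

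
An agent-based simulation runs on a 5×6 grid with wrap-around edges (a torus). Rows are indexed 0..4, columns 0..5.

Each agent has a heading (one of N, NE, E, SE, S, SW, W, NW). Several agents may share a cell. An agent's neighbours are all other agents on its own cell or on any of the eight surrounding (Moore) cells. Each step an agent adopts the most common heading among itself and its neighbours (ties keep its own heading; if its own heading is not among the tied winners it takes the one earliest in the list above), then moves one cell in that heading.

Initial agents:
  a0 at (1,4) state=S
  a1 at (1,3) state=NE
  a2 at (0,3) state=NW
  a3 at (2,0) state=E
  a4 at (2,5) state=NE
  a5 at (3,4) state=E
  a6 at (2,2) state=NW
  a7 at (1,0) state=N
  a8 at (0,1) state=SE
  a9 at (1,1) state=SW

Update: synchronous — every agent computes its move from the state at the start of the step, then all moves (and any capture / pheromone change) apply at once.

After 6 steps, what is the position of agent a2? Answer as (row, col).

(3, 5)

t=1: a0@(0,5):NE a1@(0,2):NW a2@(4,2):NW a3@(2,1):E a4@(2,0):E a5@(3,5):E a6@(1,1):NW a7@(0,0):N a8@(1,2):SE a9@(2,0):SW
t=2: a0@(4,0):NE a1@(4,1):NW a2@(3,1):NW a3@(2,2):E a4@(2,1):E a5@(3,0):E a6@(0,0):NW a7@(4,0):N a8@(0,1):NW a9@(2,1):E
t=3: a0@(3,5):NW a1@(3,0):NW a2@(3,2):E a3@(2,3):E a4@(2,2):E a5@(3,1):E a6@(4,5):NW a7@(3,5):NW a8@(4,0):NW a9@(2,2):E
t=4: a0@(2,4):NW a1@(2,5):NW a2@(3,3):E a3@(2,4):E a4@(2,3):E a5@(3,2):E a6@(3,4):NW a7@(2,4):NW a8@(3,5):NW a9@(2,3):E
t=5: a0@(1,3):NW a1@(1,4):NW a2@(3,4):E a3@(1,3):NW a4@(2,4):E a5@(3,3):E a6@(2,3):NW a7@(1,3):NW a8@(2,4):NW a9@(2,4):E
t=6: a0@(0,2):NW a1@(0,3):NW a2@(3,5):E a3@(0,2):NW a4@(1,3):NW a5@(3,4):E a6@(1,2):NW a7@(0,2):NW a8@(1,3):NW a9@(1,3):NW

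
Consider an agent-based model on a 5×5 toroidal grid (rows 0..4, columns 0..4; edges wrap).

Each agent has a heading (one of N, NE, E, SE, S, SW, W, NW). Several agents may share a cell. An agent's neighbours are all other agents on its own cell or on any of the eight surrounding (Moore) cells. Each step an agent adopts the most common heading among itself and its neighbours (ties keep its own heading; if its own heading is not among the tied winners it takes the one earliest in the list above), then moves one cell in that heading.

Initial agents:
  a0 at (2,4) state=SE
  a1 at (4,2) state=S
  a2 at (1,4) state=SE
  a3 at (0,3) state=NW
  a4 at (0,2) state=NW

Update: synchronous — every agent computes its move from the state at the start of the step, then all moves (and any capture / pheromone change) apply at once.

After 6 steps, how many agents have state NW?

t=1: a0@(3,0):SE a1@(3,1):NW a2@(2,0):SE a3@(4,2):NW a4@(4,1):NW
t=2: a0@(4,1):SE a1@(2,0):NW a2@(3,1):SE a3@(3,1):NW a4@(3,0):NW
t=3: a0@(0,2):SE a1@(1,4):NW a2@(2,0):NW a3@(2,0):NW a4@(2,4):NW
t=4: a0@(1,3):SE a1@(0,3):NW a2@(1,4):NW a3@(1,4):NW a4@(1,3):NW
t=5: a0@(0,2):NW a1@(4,2):NW a2@(0,3):NW a3@(0,3):NW a4@(0,2):NW
t=6: a0@(4,1):NW a1@(3,1):NW a2@(4,2):NW a3@(4,2):NW a4@(4,1):NW

5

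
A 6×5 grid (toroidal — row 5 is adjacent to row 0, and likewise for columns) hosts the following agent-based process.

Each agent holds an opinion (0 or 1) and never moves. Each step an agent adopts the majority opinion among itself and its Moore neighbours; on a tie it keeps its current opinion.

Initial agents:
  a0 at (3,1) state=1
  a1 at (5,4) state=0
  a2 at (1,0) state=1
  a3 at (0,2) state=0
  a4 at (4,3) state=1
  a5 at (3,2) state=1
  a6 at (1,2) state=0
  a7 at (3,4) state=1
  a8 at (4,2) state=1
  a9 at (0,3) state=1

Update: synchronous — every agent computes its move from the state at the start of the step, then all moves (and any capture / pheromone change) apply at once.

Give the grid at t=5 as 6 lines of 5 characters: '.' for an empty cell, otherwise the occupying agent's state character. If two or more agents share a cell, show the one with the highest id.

t=1: a0@(3,1):1 a1@(5,4):1 a2@(1,0):1 a3@(0,2):0 a4@(4,3):1 a5@(3,2):1 a6@(1,2):0 a7@(3,4):1 a8@(4,2):1 a9@(0,3):0
t=2: (unchanged — steady state)

..00.
1.0..
.....
.11.1
..11.
....1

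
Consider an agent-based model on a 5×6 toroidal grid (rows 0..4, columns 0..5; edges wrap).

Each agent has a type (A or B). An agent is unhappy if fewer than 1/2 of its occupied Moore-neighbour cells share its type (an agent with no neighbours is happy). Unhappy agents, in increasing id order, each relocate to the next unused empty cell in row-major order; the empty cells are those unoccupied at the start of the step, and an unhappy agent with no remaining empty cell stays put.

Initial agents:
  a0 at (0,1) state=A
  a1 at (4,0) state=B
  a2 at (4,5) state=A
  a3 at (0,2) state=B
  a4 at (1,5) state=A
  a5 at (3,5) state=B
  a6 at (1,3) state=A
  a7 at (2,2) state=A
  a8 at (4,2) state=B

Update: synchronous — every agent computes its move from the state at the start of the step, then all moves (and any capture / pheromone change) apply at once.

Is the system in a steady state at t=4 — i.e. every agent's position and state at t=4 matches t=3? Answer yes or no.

t=1: a0@(0,0):A a1@(0,3):B a2@(0,4):A a3@(0,5):B a4@(1,5):A a5@(3,5):B a6@(1,3):A a7@(2,2):A a8@(4,2):B
t=2: a0@(0,0):A a1@(0,1):B a2@(0,4):A a3@(0,2):B a4@(1,5):A a5@(3,5):B a6@(1,3):A a7@(2,2):A a8@(4,2):B
t=3: (unchanged — steady state)

yes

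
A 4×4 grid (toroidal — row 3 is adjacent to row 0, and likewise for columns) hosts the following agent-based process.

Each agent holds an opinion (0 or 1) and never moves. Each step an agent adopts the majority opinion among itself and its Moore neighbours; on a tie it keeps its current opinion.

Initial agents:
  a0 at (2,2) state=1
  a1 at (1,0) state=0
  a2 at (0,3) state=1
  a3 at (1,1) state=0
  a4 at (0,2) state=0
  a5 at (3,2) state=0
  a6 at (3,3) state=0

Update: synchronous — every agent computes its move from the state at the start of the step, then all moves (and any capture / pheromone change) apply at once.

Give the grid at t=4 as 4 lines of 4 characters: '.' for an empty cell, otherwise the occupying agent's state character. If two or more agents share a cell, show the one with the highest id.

t=1: a0@(2,2):0 a1@(1,0):0 a2@(0,3):0 a3@(1,1):0 a4@(0,2):0 a5@(3,2):0 a6@(3,3):0
t=2: (unchanged — steady state)

..00
00..
..0.
..00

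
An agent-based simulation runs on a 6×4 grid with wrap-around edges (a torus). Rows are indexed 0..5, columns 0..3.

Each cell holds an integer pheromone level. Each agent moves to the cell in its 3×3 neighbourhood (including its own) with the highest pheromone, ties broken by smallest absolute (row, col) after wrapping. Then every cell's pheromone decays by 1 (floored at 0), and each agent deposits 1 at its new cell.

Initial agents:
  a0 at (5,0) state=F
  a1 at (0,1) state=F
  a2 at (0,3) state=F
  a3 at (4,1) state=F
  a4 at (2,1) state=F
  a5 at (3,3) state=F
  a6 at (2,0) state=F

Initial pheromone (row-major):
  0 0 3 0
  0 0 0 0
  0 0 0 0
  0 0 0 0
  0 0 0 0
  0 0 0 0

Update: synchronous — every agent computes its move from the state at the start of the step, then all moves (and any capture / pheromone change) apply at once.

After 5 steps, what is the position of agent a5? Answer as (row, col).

(1, 0)

t=1: a0@(0,0) a1@(0,2) a2@(0,2) a3@(3,0) a4@(1,0) a5@(2,0) a6@(1,0) | pheromone: 1 0 4 0 / 2 0 0 0 / 1 0 0 0 / 1 0 0 0 / 0 0 0 0 / 0 0 0 0
t=2: a0@(1,0) a1@(0,2) a2@(0,2) a3@(2,0) a4@(1,0) a5@(1,0) a6@(1,0) | pheromone: 0 0 5 0 / 5 0 0 0 / 1 0 0 0 / 0 0 0 0 / 0 0 0 0 / 0 0 0 0
t=3: a0@(1,0) a1@(0,2) a2@(0,2) a3@(1,0) a4@(1,0) a5@(1,0) a6@(1,0) | pheromone: 0 0 6 0 / 9 0 0 0 / 0 0 0 0 / 0 0 0 0 / 0 0 0 0 / 0 0 0 0
t=4: a0@(1,0) a1@(0,2) a2@(0,2) a3@(1,0) a4@(1,0) a5@(1,0) a6@(1,0) | pheromone: 0 0 7 0 / 13 0 0 0 / 0 0 0 0 / 0 0 0 0 / 0 0 0 0 / 0 0 0 0
t=5: a0@(1,0) a1@(0,2) a2@(0,2) a3@(1,0) a4@(1,0) a5@(1,0) a6@(1,0) | pheromone: 0 0 8 0 / 17 0 0 0 / 0 0 0 0 / 0 0 0 0 / 0 0 0 0 / 0 0 0 0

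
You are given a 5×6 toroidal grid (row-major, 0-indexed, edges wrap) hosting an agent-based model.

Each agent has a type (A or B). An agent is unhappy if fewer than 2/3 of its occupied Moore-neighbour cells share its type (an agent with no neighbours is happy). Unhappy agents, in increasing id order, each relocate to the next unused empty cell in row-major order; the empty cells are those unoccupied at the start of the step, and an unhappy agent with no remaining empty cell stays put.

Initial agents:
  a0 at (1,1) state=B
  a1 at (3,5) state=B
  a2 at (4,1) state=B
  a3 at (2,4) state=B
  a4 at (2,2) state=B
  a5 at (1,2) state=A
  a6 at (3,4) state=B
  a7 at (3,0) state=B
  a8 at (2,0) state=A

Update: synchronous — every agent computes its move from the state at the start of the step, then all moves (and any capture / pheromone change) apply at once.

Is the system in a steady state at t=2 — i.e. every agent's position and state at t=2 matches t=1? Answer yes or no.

no

t=1: a0@(0,0):B a1@(3,5):B a2@(4,1):B a3@(2,4):B a4@(0,1):B a5@(0,2):A a6@(3,4):B a7@(3,0):B a8@(0,3):A
t=2: a0@(0,0):B a1@(3,5):B a2@(4,1):B a3@(2,4):B a4@(0,1):B a5@(0,4):A a6@(3,4):B a7@(3,0):B a8@(0,3):A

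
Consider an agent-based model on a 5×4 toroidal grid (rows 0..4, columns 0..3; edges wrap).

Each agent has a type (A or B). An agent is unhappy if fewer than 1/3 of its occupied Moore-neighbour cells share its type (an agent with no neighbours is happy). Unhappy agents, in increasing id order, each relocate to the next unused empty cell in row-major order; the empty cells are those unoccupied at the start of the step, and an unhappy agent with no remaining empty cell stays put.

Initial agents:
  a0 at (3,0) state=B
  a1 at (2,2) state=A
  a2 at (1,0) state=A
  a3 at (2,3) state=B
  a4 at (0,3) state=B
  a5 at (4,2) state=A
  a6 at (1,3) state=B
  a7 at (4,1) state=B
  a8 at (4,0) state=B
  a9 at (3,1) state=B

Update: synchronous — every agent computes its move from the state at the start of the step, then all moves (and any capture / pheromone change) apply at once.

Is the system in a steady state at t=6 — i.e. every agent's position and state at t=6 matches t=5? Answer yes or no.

yes

t=1: a0@(3,0):B a1@(0,0):A a2@(0,1):A a3@(2,3):B a4@(0,3):B a5@(0,2):A a6@(1,3):B a7@(4,1):B a8@(4,0):B a9@(3,1):B
t=2: a0@(3,0):B a1@(1,0):A a2@(0,1):A a3@(2,3):B a4@(0,3):B a5@(1,1):A a6@(1,3):B a7@(4,1):B a8@(4,0):B a9@(3,1):B
t=3: (unchanged — steady state)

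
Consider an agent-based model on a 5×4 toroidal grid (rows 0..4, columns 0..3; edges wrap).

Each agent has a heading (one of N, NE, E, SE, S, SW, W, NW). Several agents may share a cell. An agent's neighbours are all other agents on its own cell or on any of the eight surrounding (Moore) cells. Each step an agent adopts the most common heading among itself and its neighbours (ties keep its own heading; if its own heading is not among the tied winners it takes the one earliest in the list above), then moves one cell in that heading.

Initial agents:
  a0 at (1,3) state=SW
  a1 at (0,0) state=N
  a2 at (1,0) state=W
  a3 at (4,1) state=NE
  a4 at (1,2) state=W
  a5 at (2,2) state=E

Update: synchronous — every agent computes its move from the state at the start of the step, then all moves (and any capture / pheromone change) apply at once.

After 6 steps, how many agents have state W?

t=1: a0@(1,2):W a1@(4,0):N a2@(1,3):W a3@(3,2):NE a4@(1,1):W a5@(2,3):E
t=2: a0@(1,1):W a1@(3,0):N a2@(1,2):W a3@(2,3):NE a4@(1,0):W a5@(2,2):W
t=3: a0@(1,0):W a1@(2,0):N a2@(1,1):W a3@(2,2):W a4@(1,3):W a5@(2,1):W
t=4: a0@(1,3):W a1@(2,3):W a2@(1,0):W a3@(2,1):W a4@(1,2):W a5@(2,0):W
t=5: a0@(1,2):W a1@(2,2):W a2@(1,3):W a3@(2,0):W a4@(1,1):W a5@(2,3):W
t=6: a0@(1,1):W a1@(2,1):W a2@(1,2):W a3@(2,3):W a4@(1,0):W a5@(2,2):W

6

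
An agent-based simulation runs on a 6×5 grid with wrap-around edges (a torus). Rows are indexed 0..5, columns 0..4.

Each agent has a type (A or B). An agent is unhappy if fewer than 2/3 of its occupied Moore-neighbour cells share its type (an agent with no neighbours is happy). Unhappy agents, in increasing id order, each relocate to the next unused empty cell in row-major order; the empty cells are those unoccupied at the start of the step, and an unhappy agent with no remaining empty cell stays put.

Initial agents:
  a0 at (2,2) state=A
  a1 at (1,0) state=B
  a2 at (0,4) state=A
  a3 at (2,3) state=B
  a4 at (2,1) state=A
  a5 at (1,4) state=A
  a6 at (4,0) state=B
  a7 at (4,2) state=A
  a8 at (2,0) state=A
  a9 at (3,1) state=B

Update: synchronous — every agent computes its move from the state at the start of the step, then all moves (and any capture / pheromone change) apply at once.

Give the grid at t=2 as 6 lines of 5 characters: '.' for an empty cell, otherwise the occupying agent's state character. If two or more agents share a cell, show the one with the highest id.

t=1: a0@(0,0):A a1@(0,1):B a2@(0,2):A a3@(0,3):B a4@(1,1):A a5@(1,2):A a6@(4,0):B a7@(1,3):A a8@(2,4):A a9@(3,0):B
t=2: a0@(0,4):A a1@(1,0):B a2@(1,4):A a3@(2,0):B a4@(1,1):A a5@(2,1):A a6@(4,0):B a7@(1,3):A a8@(2,2):A a9@(2,3):B

....A
BA.AA
BAAB.
.....
B....
.....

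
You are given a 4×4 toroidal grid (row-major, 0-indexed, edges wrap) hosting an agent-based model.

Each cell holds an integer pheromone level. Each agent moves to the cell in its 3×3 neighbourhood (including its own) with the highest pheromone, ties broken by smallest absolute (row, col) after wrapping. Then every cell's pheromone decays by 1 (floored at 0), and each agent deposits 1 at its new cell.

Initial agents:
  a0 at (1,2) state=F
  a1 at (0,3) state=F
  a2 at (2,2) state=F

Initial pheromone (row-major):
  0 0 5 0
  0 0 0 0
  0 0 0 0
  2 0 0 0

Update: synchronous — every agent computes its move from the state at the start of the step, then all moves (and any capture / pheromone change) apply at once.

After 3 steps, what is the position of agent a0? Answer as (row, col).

t=1: a0@(0,2) a1@(0,2) a2@(1,1) | pheromone: 0 0 6 0 / 0 1 0 0 / 0 0 0 0 / 1 0 0 0
t=2: a0@(0,2) a1@(0,2) a2@(0,2) | pheromone: 0 0 8 0 / 0 0 0 0 / 0 0 0 0 / 0 0 0 0
t=3: a0@(0,2) a1@(0,2) a2@(0,2) | pheromone: 0 0 10 0 / 0 0 0 0 / 0 0 0 0 / 0 0 0 0

(0, 2)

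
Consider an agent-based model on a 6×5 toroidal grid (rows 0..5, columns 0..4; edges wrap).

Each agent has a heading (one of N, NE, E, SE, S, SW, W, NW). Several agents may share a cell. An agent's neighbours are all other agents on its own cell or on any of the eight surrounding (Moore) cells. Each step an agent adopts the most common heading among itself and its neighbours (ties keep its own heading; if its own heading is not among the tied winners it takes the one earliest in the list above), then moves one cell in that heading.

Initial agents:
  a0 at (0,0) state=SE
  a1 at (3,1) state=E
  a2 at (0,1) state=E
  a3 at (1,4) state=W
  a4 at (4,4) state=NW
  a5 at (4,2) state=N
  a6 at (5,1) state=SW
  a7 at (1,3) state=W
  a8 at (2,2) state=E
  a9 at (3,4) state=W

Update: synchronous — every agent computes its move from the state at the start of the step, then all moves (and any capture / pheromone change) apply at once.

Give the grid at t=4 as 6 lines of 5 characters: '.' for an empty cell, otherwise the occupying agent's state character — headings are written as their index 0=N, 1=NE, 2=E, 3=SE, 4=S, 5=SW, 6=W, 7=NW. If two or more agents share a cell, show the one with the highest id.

....6
6...6
6...2
22...
.....
.....

t=1: a0@(1,1):SE a1@(3,2):E a2@(0,2):E a3@(1,3):W a4@(3,3):NW a5@(3,2):N a6@(0,0):SW a7@(1,2):W a8@(2,3):E a9@(3,3):W
t=2: a0@(2,2):SE a1@(3,3):E a2@(0,1):W a3@(1,2):W a4@(3,4):E a5@(3,3):E a6@(1,4):SW a7@(1,1):W a8@(2,2):W a9@(3,4):E
t=3: a0@(2,1):W a1@(3,4):E a2@(0,0):W a3@(1,1):W a4@(3,0):E a5@(3,4):E a6@(2,3):SW a7@(1,0):W a8@(2,1):W a9@(3,0):E
t=4: a0@(2,0):W a1@(3,0):E a2@(0,4):W a3@(1,0):W a4@(3,1):E a5@(3,0):E a6@(2,4):E a7@(1,4):W a8@(2,0):W a9@(3,1):E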